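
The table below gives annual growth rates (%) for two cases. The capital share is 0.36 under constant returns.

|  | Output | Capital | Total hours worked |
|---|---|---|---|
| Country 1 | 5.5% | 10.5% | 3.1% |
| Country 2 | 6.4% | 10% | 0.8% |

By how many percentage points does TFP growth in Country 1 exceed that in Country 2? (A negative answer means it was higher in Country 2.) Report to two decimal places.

-2.55 percentage points

Labor's share = 1 − 0.36 = 0.64.
Country 1: TFP = 5.5 − 3.78 − 1.984 = -0.264%.
Country 2: TFP = 6.4 − 3.6 − 0.512 = 2.288%.
Difference = -0.264 − (2.288) = -2.552 pp.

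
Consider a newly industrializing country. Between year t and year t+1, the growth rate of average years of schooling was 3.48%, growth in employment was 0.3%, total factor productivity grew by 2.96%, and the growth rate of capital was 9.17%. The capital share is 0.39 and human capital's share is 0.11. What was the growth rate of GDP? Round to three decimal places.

GDP grew 7.069%.

Labor's share = 1 − 0.39 − 0.11 = 0.5.
Capital: 0.39 × 9.17 = 3.5763 pp.
Average years of schooling: 0.11 × 3.48 = 0.3828 pp.
Employment: 0.5 × 0.3 = 0.15 pp.
Output growth = 2.96 + 4.1091 = 7.0691%.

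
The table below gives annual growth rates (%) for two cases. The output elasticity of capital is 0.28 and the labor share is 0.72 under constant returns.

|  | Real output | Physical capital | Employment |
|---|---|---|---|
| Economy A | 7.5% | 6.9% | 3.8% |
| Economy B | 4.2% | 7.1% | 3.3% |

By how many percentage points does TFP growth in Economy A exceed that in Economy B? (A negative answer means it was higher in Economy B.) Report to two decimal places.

3.00 percentage points

Labor's share = 1 − 0.28 = 0.72.
Economy A: TFP = 7.5 − 1.932 − 2.736 = 2.832%.
Economy B: TFP = 4.2 − 1.988 − 2.376 = -0.164%.
Difference = 2.832 − (-0.164) = 2.996 pp.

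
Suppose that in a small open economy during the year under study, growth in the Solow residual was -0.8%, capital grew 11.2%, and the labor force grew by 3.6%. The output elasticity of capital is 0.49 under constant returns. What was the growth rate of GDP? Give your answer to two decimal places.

GDP grew 6.52%.

Labor's share = 1 − 0.49 = 0.51.
Capital: 0.49 × 11.2 = 5.488 pp.
The labor force: 0.51 × 3.6 = 1.836 pp.
Output growth = -0.8 + 7.324 = 6.524%.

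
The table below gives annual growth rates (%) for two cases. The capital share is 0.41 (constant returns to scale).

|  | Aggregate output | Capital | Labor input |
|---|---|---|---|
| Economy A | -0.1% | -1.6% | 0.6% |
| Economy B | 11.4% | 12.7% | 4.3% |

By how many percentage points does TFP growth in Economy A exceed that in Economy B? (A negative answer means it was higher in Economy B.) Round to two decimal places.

-3.45 percentage points

Labor's share = 1 − 0.41 = 0.59.
Economy A: TFP = -0.1 + 0.656 − 0.354 = 0.202%.
Economy B: TFP = 11.4 − 5.207 − 2.537 = 3.656%.
Difference = 0.202 − (3.656) = -3.454 pp.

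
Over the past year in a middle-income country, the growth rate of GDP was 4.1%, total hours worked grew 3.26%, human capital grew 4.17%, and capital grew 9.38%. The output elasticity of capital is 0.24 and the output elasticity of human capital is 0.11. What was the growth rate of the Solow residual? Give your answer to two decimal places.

Labor's share = 1 − 0.24 − 0.11 = 0.65.
Capital: 0.24 × 9.38 = 2.2512 pp.
Human capital: 0.11 × 4.17 = 0.4587 pp.
Total hours worked: 0.65 × 3.26 = 2.119 pp.
TFP growth = 4.1 − 4.8289 = -0.7289%.

-0.73%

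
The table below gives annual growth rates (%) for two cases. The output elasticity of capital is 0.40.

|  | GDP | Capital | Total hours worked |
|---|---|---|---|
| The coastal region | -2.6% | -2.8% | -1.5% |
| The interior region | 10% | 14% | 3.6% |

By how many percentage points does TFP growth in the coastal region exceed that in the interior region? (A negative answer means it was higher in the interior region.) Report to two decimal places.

Labor's share = 1 − 0.4 = 0.6.
The coastal region: TFP = -2.6 + 1.12 + 0.9 = -0.58%.
The interior region: TFP = 10 − 5.6 − 2.16 = 2.24%.
Difference = -0.58 − (2.24) = -2.82 pp.

-2.82 percentage points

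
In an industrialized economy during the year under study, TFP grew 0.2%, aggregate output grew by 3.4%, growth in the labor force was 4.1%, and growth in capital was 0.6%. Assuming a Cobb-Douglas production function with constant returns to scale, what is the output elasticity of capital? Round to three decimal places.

gY = gA + α·gK + (1−α)·gL, so gY − gA − gL = α(gK − gL).
3.4 − 0.2 − 4.1 = α × (0.6 − 4.1).
-0.9 = -3.5 α, so α = 0.25714.

The output elasticity of capital is 0.257.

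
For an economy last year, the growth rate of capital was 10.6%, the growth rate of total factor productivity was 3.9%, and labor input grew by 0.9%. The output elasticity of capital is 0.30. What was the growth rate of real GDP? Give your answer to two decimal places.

Real GDP grew 7.71%.

Labor's share = 1 − 0.3 = 0.7.
Capital: 0.3 × 10.6 = 3.18 pp.
Labor input: 0.7 × 0.9 = 0.63 pp.
Output growth = 3.9 + 3.81 = 7.71%.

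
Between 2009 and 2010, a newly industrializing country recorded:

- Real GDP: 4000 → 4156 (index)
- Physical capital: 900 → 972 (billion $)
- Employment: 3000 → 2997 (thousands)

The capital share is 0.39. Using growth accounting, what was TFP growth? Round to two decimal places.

TFP grew 0.84%.

Real GDP growth = (4156 − 4000) / 4000 = 3.9%.
Physical capital growth = (972 − 900) / 900 = 8%.
Employment growth = (2997 − 3000) / 3000 = -0.1%.
Labor's share = 1 − 0.39 = 0.61.
Physical capital: 0.39 × 8 = 3.12 pp.
Employment: 0.61 × (-0.1) = -0.061 pp.
TFP growth = 3.9 − 3.059 = 0.841%.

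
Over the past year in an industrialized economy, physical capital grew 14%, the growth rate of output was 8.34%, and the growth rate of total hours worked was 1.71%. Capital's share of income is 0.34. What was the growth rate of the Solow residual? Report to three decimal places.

Labor's share = 1 − 0.34 = 0.66.
Physical capital: 0.34 × 14 = 4.76 pp.
Total hours worked: 0.66 × 1.71 = 1.1286 pp.
TFP growth = 8.34 − 5.8886 = 2.4514%.

2.451%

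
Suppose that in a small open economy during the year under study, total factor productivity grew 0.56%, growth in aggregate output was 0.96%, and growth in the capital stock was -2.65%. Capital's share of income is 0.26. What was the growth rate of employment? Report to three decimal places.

1.472%

Labor's share = 1 − 0.26 = 0.74.
gY = gA + 0.26×(-2.65) + 0.74×g.
0.74×g = 0.96 − 0.56 + 0.689 = 1.089.
g = 1.089 / 0.74 = 1.47162%.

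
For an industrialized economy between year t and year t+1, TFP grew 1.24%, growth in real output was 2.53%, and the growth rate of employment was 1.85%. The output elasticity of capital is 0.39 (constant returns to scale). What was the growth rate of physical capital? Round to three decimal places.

0.414%

Labor's share = 1 − 0.39 = 0.61.
gY = gA + 0.61×1.85 + 0.39×g.
0.39×g = 2.53 − 1.24 − 1.1285 = 0.1615.
g = 0.1615 / 0.39 = 0.4141%.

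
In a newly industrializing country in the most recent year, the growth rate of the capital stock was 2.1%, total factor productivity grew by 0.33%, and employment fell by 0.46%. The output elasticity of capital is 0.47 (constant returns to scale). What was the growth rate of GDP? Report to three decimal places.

1.073%

Labor's share = 1 − 0.47 = 0.53.
The capital stock: 0.47 × 2.1 = 0.987 pp.
Employment: 0.53 × (-0.46) = -0.2438 pp.
Output growth = 0.33 + 0.7432 = 1.0732%.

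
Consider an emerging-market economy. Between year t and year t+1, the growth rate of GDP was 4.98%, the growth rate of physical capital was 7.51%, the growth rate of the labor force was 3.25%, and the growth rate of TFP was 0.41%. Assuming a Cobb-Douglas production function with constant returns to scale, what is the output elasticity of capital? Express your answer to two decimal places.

α = 0.31

gY = gA + α·gK + (1−α)·gL, so gY − gA − gL = α(gK − gL).
4.98 − 0.41 − 3.25 = α × (7.51 − 3.25).
1.32 = 4.26 α, so α = 0.3099.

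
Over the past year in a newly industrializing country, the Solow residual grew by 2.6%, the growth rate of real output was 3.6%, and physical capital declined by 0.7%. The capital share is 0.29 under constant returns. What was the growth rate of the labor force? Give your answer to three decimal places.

Labor's share = 1 − 0.29 = 0.71.
gY = gA + 0.29×(-0.7) + 0.71×g.
0.71×g = 3.6 − 2.6 + 0.203 = 1.203.
g = 1.203 / 0.71 = 1.69437%.

The labor force grew 1.694%.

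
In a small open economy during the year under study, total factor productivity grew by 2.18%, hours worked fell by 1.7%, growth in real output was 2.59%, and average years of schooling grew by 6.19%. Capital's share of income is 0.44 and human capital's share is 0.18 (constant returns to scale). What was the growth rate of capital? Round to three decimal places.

Labor's share = 1 − 0.44 − 0.18 = 0.38.
gY = gA + 0.18×6.19 + 0.38×(-1.7) + 0.44×g.
0.44×g = 2.59 − 2.18 − 0.4682 = -0.0582.
g = -0.0582 / 0.44 = -0.13227%.

-0.132%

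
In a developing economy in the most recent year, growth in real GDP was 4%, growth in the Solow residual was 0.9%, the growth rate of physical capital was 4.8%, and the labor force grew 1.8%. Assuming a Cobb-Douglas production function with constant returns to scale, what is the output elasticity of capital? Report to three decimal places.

gY = gA + α·gK + (1−α)·gL, so gY − gA − gL = α(gK − gL).
4 − 0.9 − 1.8 = α × (4.8 − 1.8).
1.3 = 3 α, so α = 0.43333.

The output elasticity of capital is 0.433.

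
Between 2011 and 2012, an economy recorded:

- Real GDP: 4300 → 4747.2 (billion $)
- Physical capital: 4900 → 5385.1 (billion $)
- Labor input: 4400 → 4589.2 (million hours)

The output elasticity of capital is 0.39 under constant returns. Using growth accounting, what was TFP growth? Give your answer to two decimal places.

3.92%

Real GDP growth = (4747.2 − 4300) / 4300 = 10.4%.
Physical capital growth = (5385.1 − 4900) / 4900 = 9.9%.
Labor input growth = (4589.2 − 4400) / 4400 = 4.3%.
Labor's share = 1 − 0.39 = 0.61.
Physical capital: 0.39 × 9.9 = 3.861 pp.
Labor input: 0.61 × 4.3 = 2.623 pp.
TFP growth = 10.4 − 6.484 = 3.916%.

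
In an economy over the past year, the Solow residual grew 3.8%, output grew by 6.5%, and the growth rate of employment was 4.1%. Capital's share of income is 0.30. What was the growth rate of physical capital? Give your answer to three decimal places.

-0.567%

Labor's share = 1 − 0.3 = 0.7.
gY = gA + 0.7×4.1 + 0.3×g.
0.3×g = 6.5 − 3.8 − 2.87 = -0.17.
g = -0.17 / 0.3 = -0.56667%.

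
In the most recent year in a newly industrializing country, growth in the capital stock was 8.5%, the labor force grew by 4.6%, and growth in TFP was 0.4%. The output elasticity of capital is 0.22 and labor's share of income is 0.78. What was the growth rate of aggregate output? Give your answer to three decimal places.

Aggregate output growth was 5.858%.

Labor's share = 1 − 0.22 = 0.78.
The capital stock: 0.22 × 8.5 = 1.87 pp.
The labor force: 0.78 × 4.6 = 3.588 pp.
Output growth = 0.4 + 5.458 = 5.858%.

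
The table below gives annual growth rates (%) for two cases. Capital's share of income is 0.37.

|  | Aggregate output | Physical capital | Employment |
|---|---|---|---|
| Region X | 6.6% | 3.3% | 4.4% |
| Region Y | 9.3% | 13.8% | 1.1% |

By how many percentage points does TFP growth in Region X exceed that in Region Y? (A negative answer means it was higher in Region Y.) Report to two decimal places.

Labor's share = 1 − 0.37 = 0.63.
Region X: TFP = 6.6 − 1.221 − 2.772 = 2.607%.
Region Y: TFP = 9.3 − 5.106 − 0.693 = 3.501%.
Difference = 2.607 − (3.501) = -0.894 pp.

-0.89 percentage points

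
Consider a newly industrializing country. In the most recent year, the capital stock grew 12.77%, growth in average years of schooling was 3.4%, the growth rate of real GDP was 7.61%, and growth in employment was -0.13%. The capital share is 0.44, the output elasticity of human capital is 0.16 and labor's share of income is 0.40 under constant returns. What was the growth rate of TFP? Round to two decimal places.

Labor's share = 1 − 0.44 − 0.16 = 0.4.
The capital stock: 0.44 × 12.77 = 5.6188 pp.
Average years of schooling: 0.16 × 3.4 = 0.544 pp.
Employment: 0.4 × (-0.13) = -0.052 pp.
TFP growth = 7.61 − 6.1108 = 1.4992%.

TFP grew 1.50%.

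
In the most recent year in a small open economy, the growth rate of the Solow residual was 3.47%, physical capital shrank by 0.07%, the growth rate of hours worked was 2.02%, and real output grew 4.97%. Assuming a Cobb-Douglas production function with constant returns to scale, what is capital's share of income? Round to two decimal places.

gY = gA + α·gK + (1−α)·gL, so gY − gA − gL = α(gK − gL).
4.97 − 3.47 − 2.02 = α × (-0.07 − 2.02).
-0.52 = -2.09 α, so α = 0.2488.

0.25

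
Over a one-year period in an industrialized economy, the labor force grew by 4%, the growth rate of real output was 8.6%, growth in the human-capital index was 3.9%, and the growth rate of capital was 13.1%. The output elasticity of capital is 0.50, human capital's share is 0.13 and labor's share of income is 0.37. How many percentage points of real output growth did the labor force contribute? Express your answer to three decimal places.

Labor's share = 1 − 0.5 − 0.13 = 0.37.
Contribution = share × growth = 0.37 × 4 = 1.48 pp.

1.480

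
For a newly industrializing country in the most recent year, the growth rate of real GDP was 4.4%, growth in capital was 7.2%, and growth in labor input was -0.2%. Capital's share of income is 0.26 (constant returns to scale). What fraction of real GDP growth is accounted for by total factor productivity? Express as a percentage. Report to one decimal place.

60.8%

Labor's share = 1 − 0.26 = 0.74.
Capital: 0.26 × 7.2 = 1.872 pp.
Labor input: 0.74 × (-0.2) = -0.148 pp.
TFP growth = 4.4 − 1.724 = 2.676%.
TFP share of growth = 2.676 / 4.4 × 100 = 60.818%.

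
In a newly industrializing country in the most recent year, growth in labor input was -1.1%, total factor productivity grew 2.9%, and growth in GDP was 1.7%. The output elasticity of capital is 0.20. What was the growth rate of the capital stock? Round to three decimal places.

Labor's share = 1 − 0.2 = 0.8.
gY = gA + 0.8×(-1.1) + 0.2×g.
0.2×g = 1.7 − 2.9 + 0.88 = -0.32.
g = -0.32 / 0.2 = -1.6%.

-1.600%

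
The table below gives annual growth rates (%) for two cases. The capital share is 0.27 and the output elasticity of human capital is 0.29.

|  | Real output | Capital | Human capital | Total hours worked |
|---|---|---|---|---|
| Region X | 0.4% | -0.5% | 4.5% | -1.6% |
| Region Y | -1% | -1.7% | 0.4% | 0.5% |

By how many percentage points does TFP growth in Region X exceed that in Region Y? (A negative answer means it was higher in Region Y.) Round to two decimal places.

Labor's share = 1 − 0.27 − 0.29 = 0.44.
Region X: TFP = 0.4 + 0.135 − 1.305 + 0.704 = -0.066%.
Region Y: TFP = -1 + 0.459 − 0.116 − 0.22 = -0.877%.
Difference = -0.066 − (-0.877) = 0.811 pp.

0.81 percentage points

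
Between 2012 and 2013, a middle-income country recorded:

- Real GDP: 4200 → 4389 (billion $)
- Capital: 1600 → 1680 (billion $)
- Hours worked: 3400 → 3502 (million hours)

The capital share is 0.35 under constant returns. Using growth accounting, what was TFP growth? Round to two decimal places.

TFP grew 0.80%.

Real GDP growth = (4389 − 4200) / 4200 = 4.5%.
Capital growth = (1680 − 1600) / 1600 = 5%.
Hours worked growth = (3502 − 3400) / 3400 = 3%.
Labor's share = 1 − 0.35 = 0.65.
Capital: 0.35 × 5 = 1.75 pp.
Hours worked: 0.65 × 3 = 1.95 pp.
TFP growth = 4.5 − 3.7 = 0.8%.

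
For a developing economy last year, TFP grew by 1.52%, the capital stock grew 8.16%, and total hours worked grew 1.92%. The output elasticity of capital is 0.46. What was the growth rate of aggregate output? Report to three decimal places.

Labor's share = 1 − 0.46 = 0.54.
The capital stock: 0.46 × 8.16 = 3.7536 pp.
Total hours worked: 0.54 × 1.92 = 1.0368 pp.
Output growth = 1.52 + 4.7904 = 6.3104%.

6.310%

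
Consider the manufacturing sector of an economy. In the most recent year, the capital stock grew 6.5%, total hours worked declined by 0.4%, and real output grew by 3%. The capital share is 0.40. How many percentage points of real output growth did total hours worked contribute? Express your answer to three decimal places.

Labor's share = 1 − 0.4 = 0.6.
Contribution = share × growth = 0.6 × (-0.4) = -0.24 pp.

-0.240 pp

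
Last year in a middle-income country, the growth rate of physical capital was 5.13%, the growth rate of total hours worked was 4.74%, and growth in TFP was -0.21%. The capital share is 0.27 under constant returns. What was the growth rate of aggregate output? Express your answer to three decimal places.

Aggregate output grew 4.635%.

Labor's share = 1 − 0.27 = 0.73.
Physical capital: 0.27 × 5.13 = 1.3851 pp.
Total hours worked: 0.73 × 4.74 = 3.4602 pp.
Output growth = -0.21 + 4.8453 = 4.6353%.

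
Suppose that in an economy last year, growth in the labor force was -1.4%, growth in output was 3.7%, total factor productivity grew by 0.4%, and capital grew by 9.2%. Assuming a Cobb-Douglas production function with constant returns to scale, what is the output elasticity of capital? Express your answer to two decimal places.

The output elasticity of capital is 0.44.

gY = gA + α·gK + (1−α)·gL, so gY − gA − gL = α(gK − gL).
3.7 − 0.4 + 1.4 = α × (9.2 − (-1.4)).
4.7 = 10.6 α, so α = 0.4434.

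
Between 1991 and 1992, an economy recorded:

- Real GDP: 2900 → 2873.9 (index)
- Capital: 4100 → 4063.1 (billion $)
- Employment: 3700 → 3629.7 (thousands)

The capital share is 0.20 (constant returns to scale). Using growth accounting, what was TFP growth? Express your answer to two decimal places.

Real GDP growth = (2873.9 − 2900) / 2900 = -0.9%.
Capital growth = (4063.1 − 4100) / 4100 = -0.9%.
Employment growth = (3629.7 − 3700) / 3700 = -1.9%.
Labor's share = 1 − 0.2 = 0.8.
Capital: 0.2 × (-0.9) = -0.18 pp.
Employment: 0.8 × (-1.9) = -1.52 pp.
TFP growth = -0.9 + 1.7 = 0.8%.

TFP growth was 0.80%.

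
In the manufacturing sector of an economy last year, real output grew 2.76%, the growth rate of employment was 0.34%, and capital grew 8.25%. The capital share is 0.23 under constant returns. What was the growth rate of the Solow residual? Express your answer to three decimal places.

Labor's share = 1 − 0.23 = 0.77.
Capital: 0.23 × 8.25 = 1.8975 pp.
Employment: 0.77 × 0.34 = 0.2618 pp.
TFP growth = 2.76 − 2.1593 = 0.6007%.

0.601%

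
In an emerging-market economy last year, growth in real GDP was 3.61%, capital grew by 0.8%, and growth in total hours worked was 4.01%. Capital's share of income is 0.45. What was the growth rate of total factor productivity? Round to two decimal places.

Labor's share = 1 − 0.45 = 0.55.
Capital: 0.45 × 0.8 = 0.36 pp.
Total hours worked: 0.55 × 4.01 = 2.2055 pp.
TFP growth = 3.61 − 2.5655 = 1.0445%.

1.04%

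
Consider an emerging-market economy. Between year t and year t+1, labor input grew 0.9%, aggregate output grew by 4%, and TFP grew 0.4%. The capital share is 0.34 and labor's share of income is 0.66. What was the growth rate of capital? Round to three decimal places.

Labor's share = 1 − 0.34 = 0.66.
gY = gA + 0.66×0.9 + 0.34×g.
0.34×g = 4 − 0.4 − 0.594 = 3.006.
g = 3.006 / 0.34 = 8.84118%.

Capital grew 8.841%.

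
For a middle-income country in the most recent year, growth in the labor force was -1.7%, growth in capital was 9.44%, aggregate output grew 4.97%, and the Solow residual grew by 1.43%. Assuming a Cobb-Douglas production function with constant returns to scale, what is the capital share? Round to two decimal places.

gY = gA + α·gK + (1−α)·gL, so gY − gA − gL = α(gK − gL).
4.97 − 1.43 + 1.7 = α × (9.44 − (-1.7)).
5.24 = 11.14 α, so α = 0.4704.

0.47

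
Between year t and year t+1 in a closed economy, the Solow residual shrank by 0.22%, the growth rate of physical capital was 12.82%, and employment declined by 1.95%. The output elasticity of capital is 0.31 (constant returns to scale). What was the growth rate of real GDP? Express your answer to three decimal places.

Labor's share = 1 − 0.31 = 0.69.
Physical capital: 0.31 × 12.82 = 3.9742 pp.
Employment: 0.69 × (-1.95) = -1.3455 pp.
Output growth = -0.22 + 2.6287 = 2.4087%.

2.409%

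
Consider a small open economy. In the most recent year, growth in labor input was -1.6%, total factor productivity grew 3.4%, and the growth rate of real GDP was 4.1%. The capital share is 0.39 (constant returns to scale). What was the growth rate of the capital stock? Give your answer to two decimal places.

Labor's share = 1 − 0.39 = 0.61.
gY = gA + 0.61×(-1.6) + 0.39×g.
0.39×g = 4.1 − 3.4 + 0.976 = 1.676.
g = 1.676 / 0.39 = 4.2974%.

4.30%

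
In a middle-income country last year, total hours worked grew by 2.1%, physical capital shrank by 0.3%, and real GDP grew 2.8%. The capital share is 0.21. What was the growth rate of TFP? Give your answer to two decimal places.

Labor's share = 1 − 0.21 = 0.79.
Physical capital: 0.21 × (-0.3) = -0.063 pp.
Total hours worked: 0.79 × 2.1 = 1.659 pp.
TFP growth = 2.8 − 1.596 = 1.204%.

TFP growth was 1.20%.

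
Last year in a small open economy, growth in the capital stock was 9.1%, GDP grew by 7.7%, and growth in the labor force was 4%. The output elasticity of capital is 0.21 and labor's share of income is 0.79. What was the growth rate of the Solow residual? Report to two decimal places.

2.63%

Labor's share = 1 − 0.21 = 0.79.
The capital stock: 0.21 × 9.1 = 1.911 pp.
The labor force: 0.79 × 4 = 3.16 pp.
TFP growth = 7.7 − 5.071 = 2.629%.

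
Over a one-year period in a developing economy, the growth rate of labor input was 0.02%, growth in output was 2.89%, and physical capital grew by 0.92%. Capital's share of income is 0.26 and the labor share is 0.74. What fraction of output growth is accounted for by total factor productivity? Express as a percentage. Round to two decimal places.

Total factor productivity accounted for 91.21% of growth.

Labor's share = 1 − 0.26 = 0.74.
Physical capital: 0.26 × 0.92 = 0.2392 pp.
Labor input: 0.74 × 0.02 = 0.0148 pp.
TFP growth = 2.89 − 0.254 = 2.636%.
TFP share of growth = 2.636 / 2.89 × 100 = 91.2111%.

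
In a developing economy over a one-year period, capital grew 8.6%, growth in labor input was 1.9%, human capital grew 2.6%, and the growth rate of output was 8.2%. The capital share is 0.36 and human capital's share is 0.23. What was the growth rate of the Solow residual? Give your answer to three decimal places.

The Solow residual grew 3.727%.

Labor's share = 1 − 0.36 − 0.23 = 0.41.
Capital: 0.36 × 8.6 = 3.096 pp.
Human capital: 0.23 × 2.6 = 0.598 pp.
Labor input: 0.41 × 1.9 = 0.779 pp.
TFP growth = 8.2 − 4.473 = 3.727%.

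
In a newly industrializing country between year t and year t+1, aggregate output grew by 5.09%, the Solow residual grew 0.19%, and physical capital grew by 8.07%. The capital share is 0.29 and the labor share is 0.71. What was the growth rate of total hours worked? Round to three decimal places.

3.605%

Labor's share = 1 − 0.29 = 0.71.
gY = gA + 0.29×8.07 + 0.71×g.
0.71×g = 5.09 − 0.19 − 2.3403 = 2.5597.
g = 2.5597 / 0.71 = 3.60521%.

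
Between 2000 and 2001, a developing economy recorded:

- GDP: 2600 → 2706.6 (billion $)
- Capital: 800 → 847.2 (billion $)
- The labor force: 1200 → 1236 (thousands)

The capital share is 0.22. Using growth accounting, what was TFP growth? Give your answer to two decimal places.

0.46%

GDP growth = (2706.6 − 2600) / 2600 = 4.1%.
Capital growth = (847.2 − 800) / 800 = 5.9%.
The labor force growth = (1236 − 1200) / 1200 = 3%.
Labor's share = 1 − 0.22 = 0.78.
Capital: 0.22 × 5.9 = 1.298 pp.
The labor force: 0.78 × 3 = 2.34 pp.
TFP growth = 4.1 − 3.638 = 0.462%.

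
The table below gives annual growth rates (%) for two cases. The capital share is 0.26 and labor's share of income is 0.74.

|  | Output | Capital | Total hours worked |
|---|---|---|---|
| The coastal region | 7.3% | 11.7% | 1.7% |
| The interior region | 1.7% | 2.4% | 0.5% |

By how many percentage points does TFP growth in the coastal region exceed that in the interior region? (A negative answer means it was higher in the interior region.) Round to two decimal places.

2.29 percentage points

Labor's share = 1 − 0.26 = 0.74.
The coastal region: TFP = 7.3 − 3.042 − 1.258 = 3%.
The interior region: TFP = 1.7 − 0.624 − 0.37 = 0.706%.
Difference = 3 − (0.706) = 2.294 pp.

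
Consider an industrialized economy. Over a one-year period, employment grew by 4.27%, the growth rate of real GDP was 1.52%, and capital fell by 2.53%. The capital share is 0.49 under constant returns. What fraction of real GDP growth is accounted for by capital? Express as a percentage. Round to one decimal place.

Capital contributed 0.49 × (-2.53) = -1.2397 pp.
Share of growth = -1.2397 / 1.52 × 100 = -81.559%.

Capital accounted for -81.6% of growth.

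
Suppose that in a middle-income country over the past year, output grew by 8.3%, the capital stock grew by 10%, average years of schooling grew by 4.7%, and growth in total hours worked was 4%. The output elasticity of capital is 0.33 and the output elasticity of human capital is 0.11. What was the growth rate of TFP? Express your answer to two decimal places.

TFP grew 2.24%.

Labor's share = 1 − 0.33 − 0.11 = 0.56.
The capital stock: 0.33 × 10 = 3.3 pp.
Average years of schooling: 0.11 × 4.7 = 0.517 pp.
Total hours worked: 0.56 × 4 = 2.24 pp.
TFP growth = 8.3 − 6.057 = 2.243%.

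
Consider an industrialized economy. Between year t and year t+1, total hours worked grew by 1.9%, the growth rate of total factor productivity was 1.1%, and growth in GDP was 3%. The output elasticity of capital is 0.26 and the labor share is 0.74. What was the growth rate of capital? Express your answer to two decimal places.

Capital growth was 1.90%.

Labor's share = 1 − 0.26 = 0.74.
gY = gA + 0.74×1.9 + 0.26×g.
0.26×g = 3 − 1.1 − 1.406 = 0.494.
g = 0.494 / 0.26 = 1.9%.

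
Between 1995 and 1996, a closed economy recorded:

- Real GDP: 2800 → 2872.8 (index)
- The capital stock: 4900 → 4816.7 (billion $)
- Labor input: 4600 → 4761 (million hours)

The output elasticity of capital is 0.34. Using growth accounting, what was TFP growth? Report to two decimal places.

Real GDP growth = (2872.8 − 2800) / 2800 = 2.6%.
The capital stock growth = (4816.7 − 4900) / 4900 = -1.7%.
Labor input growth = (4761 − 4600) / 4600 = 3.5%.
Labor's share = 1 − 0.34 = 0.66.
The capital stock: 0.34 × (-1.7) = -0.578 pp.
Labor input: 0.66 × 3.5 = 2.31 pp.
TFP growth = 2.6 − 1.732 = 0.868%.

0.87%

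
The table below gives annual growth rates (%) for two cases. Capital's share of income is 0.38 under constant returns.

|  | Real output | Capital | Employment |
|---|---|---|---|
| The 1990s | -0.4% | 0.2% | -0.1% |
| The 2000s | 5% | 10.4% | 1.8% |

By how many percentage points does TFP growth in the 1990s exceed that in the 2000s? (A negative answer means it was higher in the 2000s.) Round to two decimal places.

-0.35 percentage points

Labor's share = 1 − 0.38 = 0.62.
The 1990s: TFP = -0.4 − 0.076 + 0.062 = -0.414%.
The 2000s: TFP = 5 − 3.952 − 1.116 = -0.068%.
Difference = -0.414 − (-0.068) = -0.346 pp.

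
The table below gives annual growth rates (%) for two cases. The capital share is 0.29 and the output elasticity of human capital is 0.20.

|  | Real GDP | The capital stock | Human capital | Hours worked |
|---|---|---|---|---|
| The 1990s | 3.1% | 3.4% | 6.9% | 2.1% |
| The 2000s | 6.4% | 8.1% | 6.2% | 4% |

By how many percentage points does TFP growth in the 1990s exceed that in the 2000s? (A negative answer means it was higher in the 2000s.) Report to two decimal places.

-1.11 percentage points

Labor's share = 1 − 0.29 − 0.2 = 0.51.
The 1990s: TFP = 3.1 − 0.986 − 1.38 − 1.071 = -0.337%.
The 2000s: TFP = 6.4 − 2.349 − 1.24 − 2.04 = 0.771%.
Difference = -0.337 − (0.771) = -1.108 pp.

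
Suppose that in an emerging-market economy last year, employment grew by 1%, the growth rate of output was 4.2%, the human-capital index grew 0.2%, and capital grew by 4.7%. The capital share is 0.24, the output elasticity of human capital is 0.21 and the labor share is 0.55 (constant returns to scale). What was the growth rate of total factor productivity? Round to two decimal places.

2.48%

Labor's share = 1 − 0.24 − 0.21 = 0.55.
Capital: 0.24 × 4.7 = 1.128 pp.
The human-capital index: 0.21 × 0.2 = 0.042 pp.
Employment: 0.55 × 1 = 0.55 pp.
TFP growth = 4.2 − 1.72 = 2.48%.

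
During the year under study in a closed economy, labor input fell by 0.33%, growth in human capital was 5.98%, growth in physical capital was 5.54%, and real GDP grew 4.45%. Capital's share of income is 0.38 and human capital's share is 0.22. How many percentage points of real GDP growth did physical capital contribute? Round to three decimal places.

2.105

Contribution = share × growth = 0.38 × 5.54 = 2.1052 pp.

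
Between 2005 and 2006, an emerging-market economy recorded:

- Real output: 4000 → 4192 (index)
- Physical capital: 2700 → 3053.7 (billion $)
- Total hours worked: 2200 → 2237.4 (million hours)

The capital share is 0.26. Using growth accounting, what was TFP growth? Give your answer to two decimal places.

Real output growth = (4192 − 4000) / 4000 = 4.8%.
Physical capital growth = (3053.7 − 2700) / 2700 = 13.1%.
Total hours worked growth = (2237.4 − 2200) / 2200 = 1.7%.
Labor's share = 1 − 0.26 = 0.74.
Physical capital: 0.26 × 13.1 = 3.406 pp.
Total hours worked: 0.74 × 1.7 = 1.258 pp.
TFP growth = 4.8 − 4.664 = 0.136%.

0.14%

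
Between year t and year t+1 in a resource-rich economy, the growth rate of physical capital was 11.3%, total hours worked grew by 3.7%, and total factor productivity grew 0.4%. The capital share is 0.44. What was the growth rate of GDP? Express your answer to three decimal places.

Labor's share = 1 − 0.44 = 0.56.
Physical capital: 0.44 × 11.3 = 4.972 pp.
Total hours worked: 0.56 × 3.7 = 2.072 pp.
Output growth = 0.4 + 7.044 = 7.444%.

7.444%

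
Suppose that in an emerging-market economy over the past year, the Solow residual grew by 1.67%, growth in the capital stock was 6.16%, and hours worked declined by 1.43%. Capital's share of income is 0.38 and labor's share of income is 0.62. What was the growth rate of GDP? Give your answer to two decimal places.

Labor's share = 1 − 0.38 = 0.62.
The capital stock: 0.38 × 6.16 = 2.3408 pp.
Hours worked: 0.62 × (-1.43) = -0.8866 pp.
Output growth = 1.67 + 1.4542 = 3.1242%.

GDP growth was 3.12%.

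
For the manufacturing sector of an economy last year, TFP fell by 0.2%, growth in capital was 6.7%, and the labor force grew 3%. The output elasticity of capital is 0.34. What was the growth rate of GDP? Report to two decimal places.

GDP growth was 4.06%.

Labor's share = 1 − 0.34 = 0.66.
Capital: 0.34 × 6.7 = 2.278 pp.
The labor force: 0.66 × 3 = 1.98 pp.
Output growth = -0.2 + 4.258 = 4.058%.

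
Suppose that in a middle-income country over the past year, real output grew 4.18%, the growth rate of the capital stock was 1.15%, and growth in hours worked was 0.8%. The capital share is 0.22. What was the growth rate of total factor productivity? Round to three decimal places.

Labor's share = 1 − 0.22 = 0.78.
The capital stock: 0.22 × 1.15 = 0.253 pp.
Hours worked: 0.78 × 0.8 = 0.624 pp.
TFP growth = 4.18 − 0.877 = 3.303%.

3.303%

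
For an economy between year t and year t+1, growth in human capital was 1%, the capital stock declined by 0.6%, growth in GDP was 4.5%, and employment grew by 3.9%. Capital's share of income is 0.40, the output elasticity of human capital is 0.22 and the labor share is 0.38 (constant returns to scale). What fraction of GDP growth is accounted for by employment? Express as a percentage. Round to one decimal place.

Labor's share = 1 − 0.4 − 0.22 = 0.38.
Employment contributed 0.38 × 3.9 = 1.482 pp.
Share of growth = 1.482 / 4.5 × 100 = 32.933%.

Employment accounted for 32.9% of growth.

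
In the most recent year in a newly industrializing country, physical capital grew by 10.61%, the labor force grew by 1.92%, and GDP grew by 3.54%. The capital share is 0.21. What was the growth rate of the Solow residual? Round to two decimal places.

Labor's share = 1 − 0.21 = 0.79.
Physical capital: 0.21 × 10.61 = 2.2281 pp.
The labor force: 0.79 × 1.92 = 1.5168 pp.
TFP growth = 3.54 − 3.7449 = -0.2049%.

-0.20%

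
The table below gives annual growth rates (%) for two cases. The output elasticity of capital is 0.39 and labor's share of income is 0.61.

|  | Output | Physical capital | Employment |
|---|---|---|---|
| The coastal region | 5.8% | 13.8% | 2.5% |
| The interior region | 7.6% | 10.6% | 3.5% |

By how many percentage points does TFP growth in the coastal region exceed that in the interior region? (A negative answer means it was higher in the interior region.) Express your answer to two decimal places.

Labor's share = 1 − 0.39 = 0.61.
The coastal region: TFP = 5.8 − 5.382 − 1.525 = -1.107%.
The interior region: TFP = 7.6 − 4.134 − 2.135 = 1.331%.
Difference = -1.107 − (1.331) = -2.438 pp.

-2.44 percentage points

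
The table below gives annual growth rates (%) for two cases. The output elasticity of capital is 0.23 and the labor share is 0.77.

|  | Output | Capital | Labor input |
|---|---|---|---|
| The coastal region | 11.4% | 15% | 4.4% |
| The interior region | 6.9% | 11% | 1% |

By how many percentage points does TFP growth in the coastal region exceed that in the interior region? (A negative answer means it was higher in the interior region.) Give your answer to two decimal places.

0.96 percentage points

Labor's share = 1 − 0.23 = 0.77.
The coastal region: TFP = 11.4 − 3.45 − 3.388 = 4.562%.
The interior region: TFP = 6.9 − 2.53 − 0.77 = 3.6%.
Difference = 4.562 − (3.6) = 0.962 pp.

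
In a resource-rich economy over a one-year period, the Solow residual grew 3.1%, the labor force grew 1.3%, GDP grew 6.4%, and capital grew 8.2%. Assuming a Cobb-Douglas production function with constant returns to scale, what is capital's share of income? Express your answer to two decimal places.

α = 0.29

gY = gA + α·gK + (1−α)·gL, so gY − gA − gL = α(gK − gL).
6.4 − 3.1 − 1.3 = α × (8.2 − 1.3).
2 = 6.9 α, so α = 0.2899.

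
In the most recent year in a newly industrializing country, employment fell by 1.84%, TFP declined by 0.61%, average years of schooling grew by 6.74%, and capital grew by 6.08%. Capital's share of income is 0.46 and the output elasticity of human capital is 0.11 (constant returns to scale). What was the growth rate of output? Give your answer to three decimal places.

2.137%

Labor's share = 1 − 0.46 − 0.11 = 0.43.
Capital: 0.46 × 6.08 = 2.7968 pp.
Average years of schooling: 0.11 × 6.74 = 0.7414 pp.
Employment: 0.43 × (-1.84) = -0.7912 pp.
Output growth = -0.61 + 2.747 = 2.137%.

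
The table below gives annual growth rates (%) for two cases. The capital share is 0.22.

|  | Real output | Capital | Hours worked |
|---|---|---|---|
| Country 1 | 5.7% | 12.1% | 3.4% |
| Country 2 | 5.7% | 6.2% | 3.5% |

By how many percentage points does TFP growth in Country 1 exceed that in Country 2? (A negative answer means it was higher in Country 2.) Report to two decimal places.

Labor's share = 1 − 0.22 = 0.78.
Country 1: TFP = 5.7 − 2.662 − 2.652 = 0.386%.
Country 2: TFP = 5.7 − 1.364 − 2.73 = 1.606%.
Difference = 0.386 − (1.606) = -1.22 pp.

-1.22 percentage points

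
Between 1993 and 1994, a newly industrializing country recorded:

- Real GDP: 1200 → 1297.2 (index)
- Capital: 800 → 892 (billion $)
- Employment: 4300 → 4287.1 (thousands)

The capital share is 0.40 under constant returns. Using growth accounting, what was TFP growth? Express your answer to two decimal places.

Real GDP growth = (1297.2 − 1200) / 1200 = 8.1%.
Capital growth = (892 − 800) / 800 = 11.5%.
Employment growth = (4287.1 − 4300) / 4300 = -0.3%.
Labor's share = 1 − 0.4 = 0.6.
Capital: 0.4 × 11.5 = 4.6 pp.
Employment: 0.6 × (-0.3) = -0.18 pp.
TFP growth = 8.1 − 4.42 = 3.68%.

3.68%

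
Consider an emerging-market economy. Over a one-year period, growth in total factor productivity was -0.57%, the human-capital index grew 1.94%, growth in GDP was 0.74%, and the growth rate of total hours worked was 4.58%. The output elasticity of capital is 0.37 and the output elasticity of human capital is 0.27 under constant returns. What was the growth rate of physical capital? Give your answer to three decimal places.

Labor's share = 1 − 0.37 − 0.27 = 0.36.
gY = gA + 0.27×1.94 + 0.36×4.58 + 0.37×g.
0.37×g = 0.74 + 0.57 − 2.1726 = -0.8626.
g = -0.8626 / 0.37 = -2.33135%.

-2.331%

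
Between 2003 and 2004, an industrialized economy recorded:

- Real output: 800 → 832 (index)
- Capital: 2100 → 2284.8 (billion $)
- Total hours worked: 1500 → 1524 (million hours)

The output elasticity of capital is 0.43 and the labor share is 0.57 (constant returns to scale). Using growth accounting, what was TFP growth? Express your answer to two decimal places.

-0.70%

Real output growth = (832 − 800) / 800 = 4%.
Capital growth = (2284.8 − 2100) / 2100 = 8.8%.
Total hours worked growth = (1524 − 1500) / 1500 = 1.6%.
Labor's share = 1 − 0.43 = 0.57.
Capital: 0.43 × 8.8 = 3.784 pp.
Total hours worked: 0.57 × 1.6 = 0.912 pp.
TFP growth = 4 − 4.696 = -0.696%.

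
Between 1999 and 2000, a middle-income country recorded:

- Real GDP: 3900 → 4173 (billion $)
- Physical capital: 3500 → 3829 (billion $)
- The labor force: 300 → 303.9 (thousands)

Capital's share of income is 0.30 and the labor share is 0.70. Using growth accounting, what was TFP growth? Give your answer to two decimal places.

TFP growth was 3.27%.

Real GDP growth = (4173 − 3900) / 3900 = 7%.
Physical capital growth = (3829 − 3500) / 3500 = 9.4%.
The labor force growth = (303.9 − 300) / 300 = 1.3%.
Labor's share = 1 − 0.3 = 0.7.
Physical capital: 0.3 × 9.4 = 2.82 pp.
The labor force: 0.7 × 1.3 = 0.91 pp.
TFP growth = 7 − 3.73 = 3.27%.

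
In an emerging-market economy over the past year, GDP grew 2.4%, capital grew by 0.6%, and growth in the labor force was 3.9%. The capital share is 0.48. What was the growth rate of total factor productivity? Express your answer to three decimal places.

0.084%

Labor's share = 1 − 0.48 = 0.52.
Capital: 0.48 × 0.6 = 0.288 pp.
The labor force: 0.52 × 3.9 = 2.028 pp.
TFP growth = 2.4 − 2.316 = 0.084%.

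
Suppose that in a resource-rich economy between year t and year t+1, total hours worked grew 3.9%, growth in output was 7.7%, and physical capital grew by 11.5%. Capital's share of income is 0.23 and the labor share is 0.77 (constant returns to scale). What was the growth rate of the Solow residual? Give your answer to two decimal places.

Labor's share = 1 − 0.23 = 0.77.
Physical capital: 0.23 × 11.5 = 2.645 pp.
Total hours worked: 0.77 × 3.9 = 3.003 pp.
TFP growth = 7.7 − 5.648 = 2.052%.

2.05%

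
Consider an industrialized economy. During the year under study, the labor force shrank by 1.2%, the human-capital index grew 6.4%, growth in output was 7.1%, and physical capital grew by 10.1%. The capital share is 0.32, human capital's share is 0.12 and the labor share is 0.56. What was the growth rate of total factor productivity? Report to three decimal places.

Labor's share = 1 − 0.32 − 0.12 = 0.56.
Physical capital: 0.32 × 10.1 = 3.232 pp.
The human-capital index: 0.12 × 6.4 = 0.768 pp.
The labor force: 0.56 × (-1.2) = -0.672 pp.
TFP growth = 7.1 − 3.328 = 3.772%.

3.772%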